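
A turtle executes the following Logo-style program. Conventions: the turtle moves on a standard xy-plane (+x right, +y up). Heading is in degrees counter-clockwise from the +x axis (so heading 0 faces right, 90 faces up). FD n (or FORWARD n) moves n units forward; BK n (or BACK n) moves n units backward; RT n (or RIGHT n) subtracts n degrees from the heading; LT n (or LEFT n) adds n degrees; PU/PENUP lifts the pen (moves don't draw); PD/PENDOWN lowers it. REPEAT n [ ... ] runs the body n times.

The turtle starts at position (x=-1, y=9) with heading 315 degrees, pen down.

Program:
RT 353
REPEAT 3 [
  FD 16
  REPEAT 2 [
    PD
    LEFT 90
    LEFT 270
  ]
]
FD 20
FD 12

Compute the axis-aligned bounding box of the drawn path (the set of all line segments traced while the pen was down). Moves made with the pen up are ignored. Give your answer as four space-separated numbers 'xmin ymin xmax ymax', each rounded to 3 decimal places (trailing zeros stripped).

Executing turtle program step by step:
Start: pos=(-1,9), heading=315, pen down
RT 353: heading 315 -> 322
REPEAT 3 [
  -- iteration 1/3 --
  FD 16: (-1,9) -> (11.608,-0.851) [heading=322, draw]
  REPEAT 2 [
    -- iteration 1/2 --
    PD: pen down
    LT 90: heading 322 -> 52
    LT 270: heading 52 -> 322
    -- iteration 2/2 --
    PD: pen down
    LT 90: heading 322 -> 52
    LT 270: heading 52 -> 322
  ]
  -- iteration 2/3 --
  FD 16: (11.608,-0.851) -> (24.216,-10.701) [heading=322, draw]
  REPEAT 2 [
    -- iteration 1/2 --
    PD: pen down
    LT 90: heading 322 -> 52
    LT 270: heading 52 -> 322
    -- iteration 2/2 --
    PD: pen down
    LT 90: heading 322 -> 52
    LT 270: heading 52 -> 322
  ]
  -- iteration 3/3 --
  FD 16: (24.216,-10.701) -> (36.825,-20.552) [heading=322, draw]
  REPEAT 2 [
    -- iteration 1/2 --
    PD: pen down
    LT 90: heading 322 -> 52
    LT 270: heading 52 -> 322
    -- iteration 2/2 --
    PD: pen down
    LT 90: heading 322 -> 52
    LT 270: heading 52 -> 322
  ]
]
FD 20: (36.825,-20.552) -> (52.585,-32.865) [heading=322, draw]
FD 12: (52.585,-32.865) -> (62.041,-40.253) [heading=322, draw]
Final: pos=(62.041,-40.253), heading=322, 5 segment(s) drawn

Segment endpoints: x in {-1, 11.608, 24.216, 36.825, 52.585, 62.041}, y in {-40.253, -32.865, -20.552, -10.701, -0.851, 9}
xmin=-1, ymin=-40.253, xmax=62.041, ymax=9

Answer: -1 -40.253 62.041 9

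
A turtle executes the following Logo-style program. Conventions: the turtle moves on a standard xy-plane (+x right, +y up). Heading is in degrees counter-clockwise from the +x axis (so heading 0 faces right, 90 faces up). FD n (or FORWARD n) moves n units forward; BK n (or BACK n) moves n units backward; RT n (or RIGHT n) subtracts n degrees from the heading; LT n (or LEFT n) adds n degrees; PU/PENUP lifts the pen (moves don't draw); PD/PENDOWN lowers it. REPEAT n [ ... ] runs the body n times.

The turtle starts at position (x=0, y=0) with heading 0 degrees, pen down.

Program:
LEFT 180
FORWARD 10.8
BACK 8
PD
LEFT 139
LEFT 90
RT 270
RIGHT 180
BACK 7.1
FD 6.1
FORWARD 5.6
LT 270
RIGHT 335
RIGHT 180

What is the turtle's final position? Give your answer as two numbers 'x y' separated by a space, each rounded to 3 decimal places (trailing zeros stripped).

Executing turtle program step by step:
Start: pos=(0,0), heading=0, pen down
LT 180: heading 0 -> 180
FD 10.8: (0,0) -> (-10.8,0) [heading=180, draw]
BK 8: (-10.8,0) -> (-2.8,0) [heading=180, draw]
PD: pen down
LT 139: heading 180 -> 319
LT 90: heading 319 -> 49
RT 270: heading 49 -> 139
RT 180: heading 139 -> 319
BK 7.1: (-2.8,0) -> (-8.158,4.658) [heading=319, draw]
FD 6.1: (-8.158,4.658) -> (-3.555,0.656) [heading=319, draw]
FD 5.6: (-3.555,0.656) -> (0.672,-3.018) [heading=319, draw]
LT 270: heading 319 -> 229
RT 335: heading 229 -> 254
RT 180: heading 254 -> 74
Final: pos=(0.672,-3.018), heading=74, 5 segment(s) drawn

Answer: 0.672 -3.018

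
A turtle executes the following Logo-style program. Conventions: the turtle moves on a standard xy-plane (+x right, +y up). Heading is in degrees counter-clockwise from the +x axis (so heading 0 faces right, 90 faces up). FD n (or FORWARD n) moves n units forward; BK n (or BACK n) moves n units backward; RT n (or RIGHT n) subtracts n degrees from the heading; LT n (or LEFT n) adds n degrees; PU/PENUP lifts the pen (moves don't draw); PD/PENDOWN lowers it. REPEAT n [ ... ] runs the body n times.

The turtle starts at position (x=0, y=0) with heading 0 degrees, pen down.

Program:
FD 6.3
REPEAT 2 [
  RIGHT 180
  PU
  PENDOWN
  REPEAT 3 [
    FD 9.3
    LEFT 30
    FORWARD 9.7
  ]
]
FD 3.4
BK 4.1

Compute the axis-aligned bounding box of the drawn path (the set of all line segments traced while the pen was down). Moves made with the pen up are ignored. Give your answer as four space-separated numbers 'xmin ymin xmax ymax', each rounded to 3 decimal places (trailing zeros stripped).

Executing turtle program step by step:
Start: pos=(0,0), heading=0, pen down
FD 6.3: (0,0) -> (6.3,0) [heading=0, draw]
REPEAT 2 [
  -- iteration 1/2 --
  RT 180: heading 0 -> 180
  PU: pen up
  PD: pen down
  REPEAT 3 [
    -- iteration 1/3 --
    FD 9.3: (6.3,0) -> (-3,0) [heading=180, draw]
    LT 30: heading 180 -> 210
    FD 9.7: (-3,0) -> (-11.4,-4.85) [heading=210, draw]
    -- iteration 2/3 --
    FD 9.3: (-11.4,-4.85) -> (-19.454,-9.5) [heading=210, draw]
    LT 30: heading 210 -> 240
    FD 9.7: (-19.454,-9.5) -> (-24.304,-17.9) [heading=240, draw]
    -- iteration 3/3 --
    FD 9.3: (-24.304,-17.9) -> (-28.954,-25.954) [heading=240, draw]
    LT 30: heading 240 -> 270
    FD 9.7: (-28.954,-25.954) -> (-28.954,-35.654) [heading=270, draw]
  ]
  -- iteration 2/2 --
  RT 180: heading 270 -> 90
  PU: pen up
  PD: pen down
  REPEAT 3 [
    -- iteration 1/3 --
    FD 9.3: (-28.954,-35.654) -> (-28.954,-26.354) [heading=90, draw]
    LT 30: heading 90 -> 120
    FD 9.7: (-28.954,-26.354) -> (-33.804,-17.954) [heading=120, draw]
    -- iteration 2/3 --
    FD 9.3: (-33.804,-17.954) -> (-38.454,-9.9) [heading=120, draw]
    LT 30: heading 120 -> 150
    FD 9.7: (-38.454,-9.9) -> (-46.855,-5.05) [heading=150, draw]
    -- iteration 3/3 --
    FD 9.3: (-46.855,-5.05) -> (-54.909,-0.4) [heading=150, draw]
    LT 30: heading 150 -> 180
    FD 9.7: (-54.909,-0.4) -> (-64.609,-0.4) [heading=180, draw]
  ]
]
FD 3.4: (-64.609,-0.4) -> (-68.009,-0.4) [heading=180, draw]
BK 4.1: (-68.009,-0.4) -> (-63.909,-0.4) [heading=180, draw]
Final: pos=(-63.909,-0.4), heading=180, 15 segment(s) drawn

Segment endpoints: x in {-68.009, -64.609, -63.909, -54.909, -46.855, -38.454, -33.804, -28.954, -24.304, -19.454, -11.4, -3, 0, 6.3}, y in {-35.654, -26.354, -25.954, -17.954, -17.9, -9.9, -9.5, -5.05, -4.85, -0.4, -0.4, -0.4, -0.4, 0, 0}
xmin=-68.009, ymin=-35.654, xmax=6.3, ymax=0

Answer: -68.009 -35.654 6.3 0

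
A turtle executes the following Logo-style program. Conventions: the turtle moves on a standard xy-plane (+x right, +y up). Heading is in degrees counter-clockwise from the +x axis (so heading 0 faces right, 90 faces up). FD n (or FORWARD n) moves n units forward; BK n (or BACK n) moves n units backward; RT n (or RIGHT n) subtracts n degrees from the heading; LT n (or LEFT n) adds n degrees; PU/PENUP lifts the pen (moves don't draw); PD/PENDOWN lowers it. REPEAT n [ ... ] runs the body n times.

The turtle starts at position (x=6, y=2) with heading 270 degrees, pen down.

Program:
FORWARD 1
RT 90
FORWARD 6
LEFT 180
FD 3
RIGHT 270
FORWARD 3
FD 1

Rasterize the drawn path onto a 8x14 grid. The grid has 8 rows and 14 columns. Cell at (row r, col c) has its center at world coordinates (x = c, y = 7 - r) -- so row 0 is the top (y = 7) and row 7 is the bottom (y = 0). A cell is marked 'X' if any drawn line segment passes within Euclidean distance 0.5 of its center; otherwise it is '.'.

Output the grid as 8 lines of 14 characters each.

Segment 0: (6,2) -> (6,1)
Segment 1: (6,1) -> (0,1)
Segment 2: (0,1) -> (3,1)
Segment 3: (3,1) -> (3,4)
Segment 4: (3,4) -> (3,5)

Answer: ..............
..............
...X..........
...X..........
...X..........
...X..X.......
XXXXXXX.......
..............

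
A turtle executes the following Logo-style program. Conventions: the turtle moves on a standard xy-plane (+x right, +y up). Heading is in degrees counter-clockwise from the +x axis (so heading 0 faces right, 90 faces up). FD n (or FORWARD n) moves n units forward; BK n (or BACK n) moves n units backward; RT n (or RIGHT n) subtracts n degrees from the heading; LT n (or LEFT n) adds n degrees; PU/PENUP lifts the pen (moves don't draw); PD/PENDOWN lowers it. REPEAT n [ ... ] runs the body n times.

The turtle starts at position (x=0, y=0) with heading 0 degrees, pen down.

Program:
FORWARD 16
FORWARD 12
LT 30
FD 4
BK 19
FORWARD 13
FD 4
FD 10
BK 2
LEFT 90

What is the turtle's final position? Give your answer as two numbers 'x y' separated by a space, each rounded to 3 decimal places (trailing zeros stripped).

Executing turtle program step by step:
Start: pos=(0,0), heading=0, pen down
FD 16: (0,0) -> (16,0) [heading=0, draw]
FD 12: (16,0) -> (28,0) [heading=0, draw]
LT 30: heading 0 -> 30
FD 4: (28,0) -> (31.464,2) [heading=30, draw]
BK 19: (31.464,2) -> (15.01,-7.5) [heading=30, draw]
FD 13: (15.01,-7.5) -> (26.268,-1) [heading=30, draw]
FD 4: (26.268,-1) -> (29.732,1) [heading=30, draw]
FD 10: (29.732,1) -> (38.392,6) [heading=30, draw]
BK 2: (38.392,6) -> (36.66,5) [heading=30, draw]
LT 90: heading 30 -> 120
Final: pos=(36.66,5), heading=120, 8 segment(s) drawn

Answer: 36.66 5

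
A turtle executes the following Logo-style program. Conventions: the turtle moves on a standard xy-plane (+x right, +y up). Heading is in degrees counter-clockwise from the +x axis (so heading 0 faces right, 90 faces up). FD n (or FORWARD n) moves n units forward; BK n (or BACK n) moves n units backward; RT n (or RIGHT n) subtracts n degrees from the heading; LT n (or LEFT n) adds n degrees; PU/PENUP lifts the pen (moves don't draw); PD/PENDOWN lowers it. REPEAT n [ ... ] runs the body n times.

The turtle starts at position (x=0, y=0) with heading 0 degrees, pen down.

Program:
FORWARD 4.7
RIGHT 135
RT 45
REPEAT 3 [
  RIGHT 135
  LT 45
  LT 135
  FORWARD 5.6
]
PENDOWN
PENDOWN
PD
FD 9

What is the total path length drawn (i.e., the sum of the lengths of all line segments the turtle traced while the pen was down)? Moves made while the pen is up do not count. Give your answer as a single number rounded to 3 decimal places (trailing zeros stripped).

Executing turtle program step by step:
Start: pos=(0,0), heading=0, pen down
FD 4.7: (0,0) -> (4.7,0) [heading=0, draw]
RT 135: heading 0 -> 225
RT 45: heading 225 -> 180
REPEAT 3 [
  -- iteration 1/3 --
  RT 135: heading 180 -> 45
  LT 45: heading 45 -> 90
  LT 135: heading 90 -> 225
  FD 5.6: (4.7,0) -> (0.74,-3.96) [heading=225, draw]
  -- iteration 2/3 --
  RT 135: heading 225 -> 90
  LT 45: heading 90 -> 135
  LT 135: heading 135 -> 270
  FD 5.6: (0.74,-3.96) -> (0.74,-9.56) [heading=270, draw]
  -- iteration 3/3 --
  RT 135: heading 270 -> 135
  LT 45: heading 135 -> 180
  LT 135: heading 180 -> 315
  FD 5.6: (0.74,-9.56) -> (4.7,-13.52) [heading=315, draw]
]
PD: pen down
PD: pen down
PD: pen down
FD 9: (4.7,-13.52) -> (11.064,-19.884) [heading=315, draw]
Final: pos=(11.064,-19.884), heading=315, 5 segment(s) drawn

Segment lengths:
  seg 1: (0,0) -> (4.7,0), length = 4.7
  seg 2: (4.7,0) -> (0.74,-3.96), length = 5.6
  seg 3: (0.74,-3.96) -> (0.74,-9.56), length = 5.6
  seg 4: (0.74,-9.56) -> (4.7,-13.52), length = 5.6
  seg 5: (4.7,-13.52) -> (11.064,-19.884), length = 9
Total = 30.5

Answer: 30.5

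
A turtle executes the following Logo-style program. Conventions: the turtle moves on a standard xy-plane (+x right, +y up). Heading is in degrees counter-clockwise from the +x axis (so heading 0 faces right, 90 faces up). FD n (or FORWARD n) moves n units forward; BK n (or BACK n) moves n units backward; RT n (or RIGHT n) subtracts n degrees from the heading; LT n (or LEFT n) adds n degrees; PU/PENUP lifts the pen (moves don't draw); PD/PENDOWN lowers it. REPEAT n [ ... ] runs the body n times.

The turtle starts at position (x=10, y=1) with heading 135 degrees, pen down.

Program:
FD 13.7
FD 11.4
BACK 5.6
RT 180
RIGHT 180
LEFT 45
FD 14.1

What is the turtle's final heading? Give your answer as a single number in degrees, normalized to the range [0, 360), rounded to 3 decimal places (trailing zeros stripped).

Answer: 180

Derivation:
Executing turtle program step by step:
Start: pos=(10,1), heading=135, pen down
FD 13.7: (10,1) -> (0.313,10.687) [heading=135, draw]
FD 11.4: (0.313,10.687) -> (-7.748,18.748) [heading=135, draw]
BK 5.6: (-7.748,18.748) -> (-3.789,14.789) [heading=135, draw]
RT 180: heading 135 -> 315
RT 180: heading 315 -> 135
LT 45: heading 135 -> 180
FD 14.1: (-3.789,14.789) -> (-17.889,14.789) [heading=180, draw]
Final: pos=(-17.889,14.789), heading=180, 4 segment(s) drawn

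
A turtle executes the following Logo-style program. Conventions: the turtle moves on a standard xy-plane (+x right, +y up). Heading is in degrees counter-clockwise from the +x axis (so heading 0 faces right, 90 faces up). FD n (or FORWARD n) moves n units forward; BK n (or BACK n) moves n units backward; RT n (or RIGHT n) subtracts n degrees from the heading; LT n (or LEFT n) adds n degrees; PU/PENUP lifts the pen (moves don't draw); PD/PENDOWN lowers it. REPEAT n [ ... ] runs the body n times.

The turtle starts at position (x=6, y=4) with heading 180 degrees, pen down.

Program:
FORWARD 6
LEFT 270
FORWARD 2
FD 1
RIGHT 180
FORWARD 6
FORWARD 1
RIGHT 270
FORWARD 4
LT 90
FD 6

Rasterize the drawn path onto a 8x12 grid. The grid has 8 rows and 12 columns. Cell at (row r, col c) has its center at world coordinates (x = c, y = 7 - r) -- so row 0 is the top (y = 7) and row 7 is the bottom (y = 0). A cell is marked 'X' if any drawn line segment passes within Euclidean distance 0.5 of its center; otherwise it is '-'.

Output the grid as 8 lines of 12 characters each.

Segment 0: (6,4) -> (0,4)
Segment 1: (0,4) -> (0,6)
Segment 2: (0,6) -> (0,7)
Segment 3: (0,7) -> (-0,1)
Segment 4: (-0,1) -> (-0,0)
Segment 5: (-0,0) -> (4,0)
Segment 6: (4,0) -> (4,6)

Answer: X-----------
X---X-------
X---X-------
XXXXXXX-----
X---X-------
X---X-------
X---X-------
XXXXX-------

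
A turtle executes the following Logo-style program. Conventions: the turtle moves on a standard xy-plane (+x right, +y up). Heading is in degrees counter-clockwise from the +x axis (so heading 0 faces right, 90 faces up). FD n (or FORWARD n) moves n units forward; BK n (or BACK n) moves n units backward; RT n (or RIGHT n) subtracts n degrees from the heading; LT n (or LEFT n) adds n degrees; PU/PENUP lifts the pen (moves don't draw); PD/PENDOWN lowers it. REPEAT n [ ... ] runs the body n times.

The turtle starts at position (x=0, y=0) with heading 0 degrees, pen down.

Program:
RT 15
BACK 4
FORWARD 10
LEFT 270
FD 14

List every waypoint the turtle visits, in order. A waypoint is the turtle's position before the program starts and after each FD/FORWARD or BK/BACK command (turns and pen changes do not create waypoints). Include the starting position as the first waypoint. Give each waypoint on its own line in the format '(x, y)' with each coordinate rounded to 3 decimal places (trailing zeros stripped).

Answer: (0, 0)
(-3.864, 1.035)
(5.796, -1.553)
(2.172, -15.076)

Derivation:
Executing turtle program step by step:
Start: pos=(0,0), heading=0, pen down
RT 15: heading 0 -> 345
BK 4: (0,0) -> (-3.864,1.035) [heading=345, draw]
FD 10: (-3.864,1.035) -> (5.796,-1.553) [heading=345, draw]
LT 270: heading 345 -> 255
FD 14: (5.796,-1.553) -> (2.172,-15.076) [heading=255, draw]
Final: pos=(2.172,-15.076), heading=255, 3 segment(s) drawn
Waypoints (4 total):
(0, 0)
(-3.864, 1.035)
(5.796, -1.553)
(2.172, -15.076)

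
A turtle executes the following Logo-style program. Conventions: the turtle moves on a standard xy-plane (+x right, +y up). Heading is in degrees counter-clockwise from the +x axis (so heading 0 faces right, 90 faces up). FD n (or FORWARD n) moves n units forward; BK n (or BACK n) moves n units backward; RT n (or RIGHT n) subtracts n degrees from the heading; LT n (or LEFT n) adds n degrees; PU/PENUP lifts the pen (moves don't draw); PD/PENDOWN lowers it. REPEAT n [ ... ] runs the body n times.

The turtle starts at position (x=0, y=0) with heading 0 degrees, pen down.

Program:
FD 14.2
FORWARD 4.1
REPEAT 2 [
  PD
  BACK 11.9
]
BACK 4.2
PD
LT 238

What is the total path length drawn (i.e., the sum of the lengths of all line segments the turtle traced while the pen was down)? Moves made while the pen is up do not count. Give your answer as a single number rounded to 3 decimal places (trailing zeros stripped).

Answer: 46.3

Derivation:
Executing turtle program step by step:
Start: pos=(0,0), heading=0, pen down
FD 14.2: (0,0) -> (14.2,0) [heading=0, draw]
FD 4.1: (14.2,0) -> (18.3,0) [heading=0, draw]
REPEAT 2 [
  -- iteration 1/2 --
  PD: pen down
  BK 11.9: (18.3,0) -> (6.4,0) [heading=0, draw]
  -- iteration 2/2 --
  PD: pen down
  BK 11.9: (6.4,0) -> (-5.5,0) [heading=0, draw]
]
BK 4.2: (-5.5,0) -> (-9.7,0) [heading=0, draw]
PD: pen down
LT 238: heading 0 -> 238
Final: pos=(-9.7,0), heading=238, 5 segment(s) drawn

Segment lengths:
  seg 1: (0,0) -> (14.2,0), length = 14.2
  seg 2: (14.2,0) -> (18.3,0), length = 4.1
  seg 3: (18.3,0) -> (6.4,0), length = 11.9
  seg 4: (6.4,0) -> (-5.5,0), length = 11.9
  seg 5: (-5.5,0) -> (-9.7,0), length = 4.2
Total = 46.3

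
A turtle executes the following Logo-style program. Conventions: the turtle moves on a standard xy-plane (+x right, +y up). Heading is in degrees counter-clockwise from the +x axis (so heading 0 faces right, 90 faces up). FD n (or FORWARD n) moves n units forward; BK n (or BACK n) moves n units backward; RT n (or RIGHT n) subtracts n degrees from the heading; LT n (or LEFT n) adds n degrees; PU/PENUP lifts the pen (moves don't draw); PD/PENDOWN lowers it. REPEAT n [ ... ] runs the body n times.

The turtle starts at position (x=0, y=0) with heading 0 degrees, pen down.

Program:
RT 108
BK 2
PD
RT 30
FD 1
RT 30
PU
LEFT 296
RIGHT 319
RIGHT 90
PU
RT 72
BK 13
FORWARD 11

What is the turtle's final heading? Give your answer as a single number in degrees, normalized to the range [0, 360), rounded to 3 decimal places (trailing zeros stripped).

Answer: 7

Derivation:
Executing turtle program step by step:
Start: pos=(0,0), heading=0, pen down
RT 108: heading 0 -> 252
BK 2: (0,0) -> (0.618,1.902) [heading=252, draw]
PD: pen down
RT 30: heading 252 -> 222
FD 1: (0.618,1.902) -> (-0.125,1.233) [heading=222, draw]
RT 30: heading 222 -> 192
PU: pen up
LT 296: heading 192 -> 128
RT 319: heading 128 -> 169
RT 90: heading 169 -> 79
PU: pen up
RT 72: heading 79 -> 7
BK 13: (-0.125,1.233) -> (-13.028,-0.351) [heading=7, move]
FD 11: (-13.028,-0.351) -> (-2.11,0.989) [heading=7, move]
Final: pos=(-2.11,0.989), heading=7, 2 segment(s) drawn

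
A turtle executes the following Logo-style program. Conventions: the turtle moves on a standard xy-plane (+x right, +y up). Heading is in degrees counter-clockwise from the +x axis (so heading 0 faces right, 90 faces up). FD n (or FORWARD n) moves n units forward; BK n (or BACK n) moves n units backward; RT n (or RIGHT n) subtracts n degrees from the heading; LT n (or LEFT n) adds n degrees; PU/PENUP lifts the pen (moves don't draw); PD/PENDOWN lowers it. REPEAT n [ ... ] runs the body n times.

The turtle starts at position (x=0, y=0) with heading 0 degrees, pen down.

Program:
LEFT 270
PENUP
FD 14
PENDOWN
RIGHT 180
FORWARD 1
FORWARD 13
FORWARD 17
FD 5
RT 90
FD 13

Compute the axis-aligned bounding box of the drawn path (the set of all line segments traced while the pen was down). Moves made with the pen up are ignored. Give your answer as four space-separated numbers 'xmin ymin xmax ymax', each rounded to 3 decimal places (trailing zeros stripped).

Answer: 0 -14 13 22

Derivation:
Executing turtle program step by step:
Start: pos=(0,0), heading=0, pen down
LT 270: heading 0 -> 270
PU: pen up
FD 14: (0,0) -> (0,-14) [heading=270, move]
PD: pen down
RT 180: heading 270 -> 90
FD 1: (0,-14) -> (0,-13) [heading=90, draw]
FD 13: (0,-13) -> (0,0) [heading=90, draw]
FD 17: (0,0) -> (0,17) [heading=90, draw]
FD 5: (0,17) -> (0,22) [heading=90, draw]
RT 90: heading 90 -> 0
FD 13: (0,22) -> (13,22) [heading=0, draw]
Final: pos=(13,22), heading=0, 5 segment(s) drawn

Segment endpoints: x in {0, 0, 0, 0, 0, 13}, y in {-14, -13, 0, 17, 22}
xmin=0, ymin=-14, xmax=13, ymax=22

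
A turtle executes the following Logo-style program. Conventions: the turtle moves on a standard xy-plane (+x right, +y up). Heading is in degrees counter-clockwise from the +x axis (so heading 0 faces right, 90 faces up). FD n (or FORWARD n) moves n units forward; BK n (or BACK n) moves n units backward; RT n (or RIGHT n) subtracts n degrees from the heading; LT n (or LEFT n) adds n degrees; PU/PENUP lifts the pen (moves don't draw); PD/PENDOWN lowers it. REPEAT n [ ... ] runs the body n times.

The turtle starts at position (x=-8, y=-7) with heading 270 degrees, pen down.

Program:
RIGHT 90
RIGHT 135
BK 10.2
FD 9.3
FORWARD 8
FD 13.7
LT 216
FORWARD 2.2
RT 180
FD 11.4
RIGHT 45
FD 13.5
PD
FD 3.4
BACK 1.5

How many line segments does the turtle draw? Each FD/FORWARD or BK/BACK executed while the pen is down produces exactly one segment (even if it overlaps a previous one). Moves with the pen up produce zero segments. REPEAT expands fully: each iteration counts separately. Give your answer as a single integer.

Executing turtle program step by step:
Start: pos=(-8,-7), heading=270, pen down
RT 90: heading 270 -> 180
RT 135: heading 180 -> 45
BK 10.2: (-8,-7) -> (-15.212,-14.212) [heading=45, draw]
FD 9.3: (-15.212,-14.212) -> (-8.636,-7.636) [heading=45, draw]
FD 8: (-8.636,-7.636) -> (-2.98,-1.98) [heading=45, draw]
FD 13.7: (-2.98,-1.98) -> (6.708,7.708) [heading=45, draw]
LT 216: heading 45 -> 261
FD 2.2: (6.708,7.708) -> (6.364,5.535) [heading=261, draw]
RT 180: heading 261 -> 81
FD 11.4: (6.364,5.535) -> (8.147,16.795) [heading=81, draw]
RT 45: heading 81 -> 36
FD 13.5: (8.147,16.795) -> (19.069,24.73) [heading=36, draw]
PD: pen down
FD 3.4: (19.069,24.73) -> (21.819,26.728) [heading=36, draw]
BK 1.5: (21.819,26.728) -> (20.606,25.846) [heading=36, draw]
Final: pos=(20.606,25.846), heading=36, 9 segment(s) drawn
Segments drawn: 9

Answer: 9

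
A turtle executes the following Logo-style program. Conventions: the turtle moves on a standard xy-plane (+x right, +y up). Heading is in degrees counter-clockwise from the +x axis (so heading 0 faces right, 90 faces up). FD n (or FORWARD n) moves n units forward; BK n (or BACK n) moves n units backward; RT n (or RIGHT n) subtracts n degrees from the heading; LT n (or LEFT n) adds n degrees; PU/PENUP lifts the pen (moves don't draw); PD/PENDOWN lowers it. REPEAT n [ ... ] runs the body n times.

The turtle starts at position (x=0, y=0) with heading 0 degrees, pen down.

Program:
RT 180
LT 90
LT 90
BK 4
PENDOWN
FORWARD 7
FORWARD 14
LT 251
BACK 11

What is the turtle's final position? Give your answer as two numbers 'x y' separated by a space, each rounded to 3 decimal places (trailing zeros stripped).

Answer: 20.581 10.401

Derivation:
Executing turtle program step by step:
Start: pos=(0,0), heading=0, pen down
RT 180: heading 0 -> 180
LT 90: heading 180 -> 270
LT 90: heading 270 -> 0
BK 4: (0,0) -> (-4,0) [heading=0, draw]
PD: pen down
FD 7: (-4,0) -> (3,0) [heading=0, draw]
FD 14: (3,0) -> (17,0) [heading=0, draw]
LT 251: heading 0 -> 251
BK 11: (17,0) -> (20.581,10.401) [heading=251, draw]
Final: pos=(20.581,10.401), heading=251, 4 segment(s) drawn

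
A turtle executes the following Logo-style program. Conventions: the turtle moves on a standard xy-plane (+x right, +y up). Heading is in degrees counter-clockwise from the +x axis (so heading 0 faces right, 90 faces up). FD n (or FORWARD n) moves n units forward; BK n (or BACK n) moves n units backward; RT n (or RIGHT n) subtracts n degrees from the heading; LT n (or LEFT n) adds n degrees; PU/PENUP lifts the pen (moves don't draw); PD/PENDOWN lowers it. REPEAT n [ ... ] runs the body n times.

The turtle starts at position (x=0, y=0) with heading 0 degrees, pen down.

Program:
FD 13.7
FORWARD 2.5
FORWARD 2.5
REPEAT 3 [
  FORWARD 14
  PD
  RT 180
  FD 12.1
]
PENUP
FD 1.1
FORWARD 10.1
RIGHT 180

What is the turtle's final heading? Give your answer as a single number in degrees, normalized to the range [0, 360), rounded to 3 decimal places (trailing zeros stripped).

Executing turtle program step by step:
Start: pos=(0,0), heading=0, pen down
FD 13.7: (0,0) -> (13.7,0) [heading=0, draw]
FD 2.5: (13.7,0) -> (16.2,0) [heading=0, draw]
FD 2.5: (16.2,0) -> (18.7,0) [heading=0, draw]
REPEAT 3 [
  -- iteration 1/3 --
  FD 14: (18.7,0) -> (32.7,0) [heading=0, draw]
  PD: pen down
  RT 180: heading 0 -> 180
  FD 12.1: (32.7,0) -> (20.6,0) [heading=180, draw]
  -- iteration 2/3 --
  FD 14: (20.6,0) -> (6.6,0) [heading=180, draw]
  PD: pen down
  RT 180: heading 180 -> 0
  FD 12.1: (6.6,0) -> (18.7,0) [heading=0, draw]
  -- iteration 3/3 --
  FD 14: (18.7,0) -> (32.7,0) [heading=0, draw]
  PD: pen down
  RT 180: heading 0 -> 180
  FD 12.1: (32.7,0) -> (20.6,0) [heading=180, draw]
]
PU: pen up
FD 1.1: (20.6,0) -> (19.5,0) [heading=180, move]
FD 10.1: (19.5,0) -> (9.4,0) [heading=180, move]
RT 180: heading 180 -> 0
Final: pos=(9.4,0), heading=0, 9 segment(s) drawn

Answer: 0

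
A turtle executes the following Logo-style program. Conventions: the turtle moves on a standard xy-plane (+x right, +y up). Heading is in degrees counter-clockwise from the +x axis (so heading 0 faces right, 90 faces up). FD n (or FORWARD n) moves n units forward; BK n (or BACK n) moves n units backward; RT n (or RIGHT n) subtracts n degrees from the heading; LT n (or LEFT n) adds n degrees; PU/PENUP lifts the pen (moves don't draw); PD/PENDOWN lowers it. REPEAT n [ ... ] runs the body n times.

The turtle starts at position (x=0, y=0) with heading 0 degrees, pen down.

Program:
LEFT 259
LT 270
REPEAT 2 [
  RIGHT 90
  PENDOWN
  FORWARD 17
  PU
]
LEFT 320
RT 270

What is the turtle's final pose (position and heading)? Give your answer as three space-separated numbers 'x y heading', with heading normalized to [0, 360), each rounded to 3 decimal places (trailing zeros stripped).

Executing turtle program step by step:
Start: pos=(0,0), heading=0, pen down
LT 259: heading 0 -> 259
LT 270: heading 259 -> 169
REPEAT 2 [
  -- iteration 1/2 --
  RT 90: heading 169 -> 79
  PD: pen down
  FD 17: (0,0) -> (3.244,16.688) [heading=79, draw]
  PU: pen up
  -- iteration 2/2 --
  RT 90: heading 79 -> 349
  PD: pen down
  FD 17: (3.244,16.688) -> (19.931,13.444) [heading=349, draw]
  PU: pen up
]
LT 320: heading 349 -> 309
RT 270: heading 309 -> 39
Final: pos=(19.931,13.444), heading=39, 2 segment(s) drawn

Answer: 19.931 13.444 39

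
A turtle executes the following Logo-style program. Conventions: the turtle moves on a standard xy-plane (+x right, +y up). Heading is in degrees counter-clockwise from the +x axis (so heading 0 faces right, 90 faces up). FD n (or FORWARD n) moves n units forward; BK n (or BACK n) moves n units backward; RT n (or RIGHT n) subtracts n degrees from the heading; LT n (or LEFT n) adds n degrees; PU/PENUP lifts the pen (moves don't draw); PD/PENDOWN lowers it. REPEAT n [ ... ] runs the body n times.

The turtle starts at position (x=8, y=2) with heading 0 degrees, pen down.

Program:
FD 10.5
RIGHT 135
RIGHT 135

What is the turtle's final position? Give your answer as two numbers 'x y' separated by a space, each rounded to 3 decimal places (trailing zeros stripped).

Executing turtle program step by step:
Start: pos=(8,2), heading=0, pen down
FD 10.5: (8,2) -> (18.5,2) [heading=0, draw]
RT 135: heading 0 -> 225
RT 135: heading 225 -> 90
Final: pos=(18.5,2), heading=90, 1 segment(s) drawn

Answer: 18.5 2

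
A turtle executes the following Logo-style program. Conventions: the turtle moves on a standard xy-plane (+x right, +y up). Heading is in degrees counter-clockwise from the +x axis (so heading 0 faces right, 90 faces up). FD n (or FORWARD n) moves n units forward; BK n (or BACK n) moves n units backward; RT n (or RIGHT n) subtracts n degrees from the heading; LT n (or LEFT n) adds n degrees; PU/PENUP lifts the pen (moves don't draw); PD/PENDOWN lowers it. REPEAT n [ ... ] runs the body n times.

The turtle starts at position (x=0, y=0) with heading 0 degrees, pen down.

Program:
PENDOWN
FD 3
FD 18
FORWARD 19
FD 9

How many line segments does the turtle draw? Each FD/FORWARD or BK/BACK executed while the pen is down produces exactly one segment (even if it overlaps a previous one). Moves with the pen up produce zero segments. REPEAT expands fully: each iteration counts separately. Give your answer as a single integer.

Answer: 4

Derivation:
Executing turtle program step by step:
Start: pos=(0,0), heading=0, pen down
PD: pen down
FD 3: (0,0) -> (3,0) [heading=0, draw]
FD 18: (3,0) -> (21,0) [heading=0, draw]
FD 19: (21,0) -> (40,0) [heading=0, draw]
FD 9: (40,0) -> (49,0) [heading=0, draw]
Final: pos=(49,0), heading=0, 4 segment(s) drawn
Segments drawn: 4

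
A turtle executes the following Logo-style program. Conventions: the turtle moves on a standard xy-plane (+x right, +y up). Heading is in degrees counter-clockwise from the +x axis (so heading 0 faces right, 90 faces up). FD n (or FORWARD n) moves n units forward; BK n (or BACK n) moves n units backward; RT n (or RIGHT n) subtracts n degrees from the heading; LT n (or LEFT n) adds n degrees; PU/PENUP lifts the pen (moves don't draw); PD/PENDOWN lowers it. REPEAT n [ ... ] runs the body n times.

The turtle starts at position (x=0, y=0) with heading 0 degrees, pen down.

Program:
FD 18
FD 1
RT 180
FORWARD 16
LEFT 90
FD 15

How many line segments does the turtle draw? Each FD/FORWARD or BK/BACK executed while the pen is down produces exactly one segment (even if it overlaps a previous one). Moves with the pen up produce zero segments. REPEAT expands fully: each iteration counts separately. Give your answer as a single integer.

Answer: 4

Derivation:
Executing turtle program step by step:
Start: pos=(0,0), heading=0, pen down
FD 18: (0,0) -> (18,0) [heading=0, draw]
FD 1: (18,0) -> (19,0) [heading=0, draw]
RT 180: heading 0 -> 180
FD 16: (19,0) -> (3,0) [heading=180, draw]
LT 90: heading 180 -> 270
FD 15: (3,0) -> (3,-15) [heading=270, draw]
Final: pos=(3,-15), heading=270, 4 segment(s) drawn
Segments drawn: 4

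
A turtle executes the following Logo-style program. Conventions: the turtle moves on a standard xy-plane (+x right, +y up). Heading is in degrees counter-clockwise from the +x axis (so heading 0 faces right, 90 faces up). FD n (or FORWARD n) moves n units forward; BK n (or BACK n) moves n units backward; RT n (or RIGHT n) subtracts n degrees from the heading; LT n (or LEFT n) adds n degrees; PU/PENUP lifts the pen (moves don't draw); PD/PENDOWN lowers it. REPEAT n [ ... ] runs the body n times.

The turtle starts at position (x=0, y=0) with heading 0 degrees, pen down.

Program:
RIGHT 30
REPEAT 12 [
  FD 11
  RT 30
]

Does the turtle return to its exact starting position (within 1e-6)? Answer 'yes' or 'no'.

Answer: yes

Derivation:
Executing turtle program step by step:
Start: pos=(0,0), heading=0, pen down
RT 30: heading 0 -> 330
REPEAT 12 [
  -- iteration 1/12 --
  FD 11: (0,0) -> (9.526,-5.5) [heading=330, draw]
  RT 30: heading 330 -> 300
  -- iteration 2/12 --
  FD 11: (9.526,-5.5) -> (15.026,-15.026) [heading=300, draw]
  RT 30: heading 300 -> 270
  -- iteration 3/12 --
  FD 11: (15.026,-15.026) -> (15.026,-26.026) [heading=270, draw]
  RT 30: heading 270 -> 240
  -- iteration 4/12 --
  FD 11: (15.026,-26.026) -> (9.526,-35.553) [heading=240, draw]
  RT 30: heading 240 -> 210
  -- iteration 5/12 --
  FD 11: (9.526,-35.553) -> (0,-41.053) [heading=210, draw]
  RT 30: heading 210 -> 180
  -- iteration 6/12 --
  FD 11: (0,-41.053) -> (-11,-41.053) [heading=180, draw]
  RT 30: heading 180 -> 150
  -- iteration 7/12 --
  FD 11: (-11,-41.053) -> (-20.526,-35.553) [heading=150, draw]
  RT 30: heading 150 -> 120
  -- iteration 8/12 --
  FD 11: (-20.526,-35.553) -> (-26.026,-26.026) [heading=120, draw]
  RT 30: heading 120 -> 90
  -- iteration 9/12 --
  FD 11: (-26.026,-26.026) -> (-26.026,-15.026) [heading=90, draw]
  RT 30: heading 90 -> 60
  -- iteration 10/12 --
  FD 11: (-26.026,-15.026) -> (-20.526,-5.5) [heading=60, draw]
  RT 30: heading 60 -> 30
  -- iteration 11/12 --
  FD 11: (-20.526,-5.5) -> (-11,0) [heading=30, draw]
  RT 30: heading 30 -> 0
  -- iteration 12/12 --
  FD 11: (-11,0) -> (0,0) [heading=0, draw]
  RT 30: heading 0 -> 330
]
Final: pos=(0,0), heading=330, 12 segment(s) drawn

Start position: (0, 0)
Final position: (0, 0)
Distance = 0; < 1e-6 -> CLOSED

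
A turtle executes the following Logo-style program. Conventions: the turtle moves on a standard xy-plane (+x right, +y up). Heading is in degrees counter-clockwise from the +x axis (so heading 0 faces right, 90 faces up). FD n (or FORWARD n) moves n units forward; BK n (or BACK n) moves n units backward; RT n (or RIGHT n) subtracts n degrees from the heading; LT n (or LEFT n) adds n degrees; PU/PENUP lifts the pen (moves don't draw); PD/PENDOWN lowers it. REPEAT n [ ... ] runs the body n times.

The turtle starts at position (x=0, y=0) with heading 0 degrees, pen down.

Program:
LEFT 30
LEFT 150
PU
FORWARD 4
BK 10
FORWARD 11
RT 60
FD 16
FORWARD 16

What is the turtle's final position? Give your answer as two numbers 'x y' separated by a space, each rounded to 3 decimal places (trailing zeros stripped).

Answer: -21 27.713

Derivation:
Executing turtle program step by step:
Start: pos=(0,0), heading=0, pen down
LT 30: heading 0 -> 30
LT 150: heading 30 -> 180
PU: pen up
FD 4: (0,0) -> (-4,0) [heading=180, move]
BK 10: (-4,0) -> (6,0) [heading=180, move]
FD 11: (6,0) -> (-5,0) [heading=180, move]
RT 60: heading 180 -> 120
FD 16: (-5,0) -> (-13,13.856) [heading=120, move]
FD 16: (-13,13.856) -> (-21,27.713) [heading=120, move]
Final: pos=(-21,27.713), heading=120, 0 segment(s) drawn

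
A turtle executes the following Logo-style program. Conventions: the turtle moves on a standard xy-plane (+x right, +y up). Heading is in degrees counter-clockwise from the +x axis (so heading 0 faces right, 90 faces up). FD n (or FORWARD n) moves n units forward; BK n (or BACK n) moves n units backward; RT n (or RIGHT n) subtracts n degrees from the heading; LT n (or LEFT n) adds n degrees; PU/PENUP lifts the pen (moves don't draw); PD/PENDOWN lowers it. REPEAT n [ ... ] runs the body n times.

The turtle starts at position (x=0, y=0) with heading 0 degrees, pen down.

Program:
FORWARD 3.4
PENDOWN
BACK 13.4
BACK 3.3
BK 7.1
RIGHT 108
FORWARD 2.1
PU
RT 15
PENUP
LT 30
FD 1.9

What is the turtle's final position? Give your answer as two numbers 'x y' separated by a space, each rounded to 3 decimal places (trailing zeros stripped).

Answer: -21.148 -3.895

Derivation:
Executing turtle program step by step:
Start: pos=(0,0), heading=0, pen down
FD 3.4: (0,0) -> (3.4,0) [heading=0, draw]
PD: pen down
BK 13.4: (3.4,0) -> (-10,0) [heading=0, draw]
BK 3.3: (-10,0) -> (-13.3,0) [heading=0, draw]
BK 7.1: (-13.3,0) -> (-20.4,0) [heading=0, draw]
RT 108: heading 0 -> 252
FD 2.1: (-20.4,0) -> (-21.049,-1.997) [heading=252, draw]
PU: pen up
RT 15: heading 252 -> 237
PU: pen up
LT 30: heading 237 -> 267
FD 1.9: (-21.049,-1.997) -> (-21.148,-3.895) [heading=267, move]
Final: pos=(-21.148,-3.895), heading=267, 5 segment(s) drawn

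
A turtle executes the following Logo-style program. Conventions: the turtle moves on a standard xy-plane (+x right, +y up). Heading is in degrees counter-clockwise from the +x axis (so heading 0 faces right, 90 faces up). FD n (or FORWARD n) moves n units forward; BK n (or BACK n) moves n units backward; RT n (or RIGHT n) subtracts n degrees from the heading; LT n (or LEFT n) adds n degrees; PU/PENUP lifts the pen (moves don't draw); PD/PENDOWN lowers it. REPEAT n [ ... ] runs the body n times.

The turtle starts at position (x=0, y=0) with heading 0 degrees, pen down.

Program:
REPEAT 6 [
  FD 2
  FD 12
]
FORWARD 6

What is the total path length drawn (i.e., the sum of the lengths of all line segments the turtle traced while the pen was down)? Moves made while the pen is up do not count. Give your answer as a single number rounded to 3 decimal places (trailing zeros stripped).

Answer: 90

Derivation:
Executing turtle program step by step:
Start: pos=(0,0), heading=0, pen down
REPEAT 6 [
  -- iteration 1/6 --
  FD 2: (0,0) -> (2,0) [heading=0, draw]
  FD 12: (2,0) -> (14,0) [heading=0, draw]
  -- iteration 2/6 --
  FD 2: (14,0) -> (16,0) [heading=0, draw]
  FD 12: (16,0) -> (28,0) [heading=0, draw]
  -- iteration 3/6 --
  FD 2: (28,0) -> (30,0) [heading=0, draw]
  FD 12: (30,0) -> (42,0) [heading=0, draw]
  -- iteration 4/6 --
  FD 2: (42,0) -> (44,0) [heading=0, draw]
  FD 12: (44,0) -> (56,0) [heading=0, draw]
  -- iteration 5/6 --
  FD 2: (56,0) -> (58,0) [heading=0, draw]
  FD 12: (58,0) -> (70,0) [heading=0, draw]
  -- iteration 6/6 --
  FD 2: (70,0) -> (72,0) [heading=0, draw]
  FD 12: (72,0) -> (84,0) [heading=0, draw]
]
FD 6: (84,0) -> (90,0) [heading=0, draw]
Final: pos=(90,0), heading=0, 13 segment(s) drawn

Segment lengths:
  seg 1: (0,0) -> (2,0), length = 2
  seg 2: (2,0) -> (14,0), length = 12
  seg 3: (14,0) -> (16,0), length = 2
  seg 4: (16,0) -> (28,0), length = 12
  seg 5: (28,0) -> (30,0), length = 2
  seg 6: (30,0) -> (42,0), length = 12
  seg 7: (42,0) -> (44,0), length = 2
  seg 8: (44,0) -> (56,0), length = 12
  seg 9: (56,0) -> (58,0), length = 2
  seg 10: (58,0) -> (70,0), length = 12
  seg 11: (70,0) -> (72,0), length = 2
  seg 12: (72,0) -> (84,0), length = 12
  seg 13: (84,0) -> (90,0), length = 6
Total = 90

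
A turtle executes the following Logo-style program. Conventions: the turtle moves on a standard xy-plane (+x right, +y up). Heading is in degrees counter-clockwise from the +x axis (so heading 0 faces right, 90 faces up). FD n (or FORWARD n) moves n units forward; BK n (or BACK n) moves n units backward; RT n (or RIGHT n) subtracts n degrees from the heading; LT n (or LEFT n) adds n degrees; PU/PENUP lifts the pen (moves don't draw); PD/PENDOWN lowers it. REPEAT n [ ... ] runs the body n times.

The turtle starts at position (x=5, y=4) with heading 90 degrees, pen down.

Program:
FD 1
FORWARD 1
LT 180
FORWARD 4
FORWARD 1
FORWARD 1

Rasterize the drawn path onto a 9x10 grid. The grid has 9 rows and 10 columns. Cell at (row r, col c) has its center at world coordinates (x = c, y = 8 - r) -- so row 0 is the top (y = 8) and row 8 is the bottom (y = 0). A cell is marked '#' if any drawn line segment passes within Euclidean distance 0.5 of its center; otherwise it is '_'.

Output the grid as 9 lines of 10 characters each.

Answer: __________
__________
_____#____
_____#____
_____#____
_____#____
_____#____
_____#____
_____#____

Derivation:
Segment 0: (5,4) -> (5,5)
Segment 1: (5,5) -> (5,6)
Segment 2: (5,6) -> (5,2)
Segment 3: (5,2) -> (5,1)
Segment 4: (5,1) -> (5,0)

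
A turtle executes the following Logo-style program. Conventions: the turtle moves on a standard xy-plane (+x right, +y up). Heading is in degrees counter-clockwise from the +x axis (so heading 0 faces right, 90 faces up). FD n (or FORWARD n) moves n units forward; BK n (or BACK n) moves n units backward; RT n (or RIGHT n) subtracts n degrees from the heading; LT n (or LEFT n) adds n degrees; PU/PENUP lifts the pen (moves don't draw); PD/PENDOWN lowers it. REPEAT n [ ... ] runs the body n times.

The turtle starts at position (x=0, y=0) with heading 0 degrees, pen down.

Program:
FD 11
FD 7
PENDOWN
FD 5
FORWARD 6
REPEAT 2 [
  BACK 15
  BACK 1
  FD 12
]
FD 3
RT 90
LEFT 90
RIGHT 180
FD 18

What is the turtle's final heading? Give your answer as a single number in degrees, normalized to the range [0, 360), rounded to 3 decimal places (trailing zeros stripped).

Answer: 180

Derivation:
Executing turtle program step by step:
Start: pos=(0,0), heading=0, pen down
FD 11: (0,0) -> (11,0) [heading=0, draw]
FD 7: (11,0) -> (18,0) [heading=0, draw]
PD: pen down
FD 5: (18,0) -> (23,0) [heading=0, draw]
FD 6: (23,0) -> (29,0) [heading=0, draw]
REPEAT 2 [
  -- iteration 1/2 --
  BK 15: (29,0) -> (14,0) [heading=0, draw]
  BK 1: (14,0) -> (13,0) [heading=0, draw]
  FD 12: (13,0) -> (25,0) [heading=0, draw]
  -- iteration 2/2 --
  BK 15: (25,0) -> (10,0) [heading=0, draw]
  BK 1: (10,0) -> (9,0) [heading=0, draw]
  FD 12: (9,0) -> (21,0) [heading=0, draw]
]
FD 3: (21,0) -> (24,0) [heading=0, draw]
RT 90: heading 0 -> 270
LT 90: heading 270 -> 0
RT 180: heading 0 -> 180
FD 18: (24,0) -> (6,0) [heading=180, draw]
Final: pos=(6,0), heading=180, 12 segment(s) drawn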